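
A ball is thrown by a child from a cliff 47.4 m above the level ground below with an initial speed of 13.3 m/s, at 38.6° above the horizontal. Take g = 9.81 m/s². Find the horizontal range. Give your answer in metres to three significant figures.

42.3 m

vₓ = 13.30 cos 38.6° = 10.39 m/s; v_y0 = 13.30 sin 38.6° = 8.298 m/s.
Vertical motion (up positive, ground at y = 0): 4.905 t² − (8.298) t − 47.4 = 0, so t = (8.298 + √(8.298² + 2·9.81·47.4)) / 9.81 = (8.298 + 31.60) / 9.81 = 4.067 s.
Horizontal distance: R = vₓ t = 10.39 × 4.067 = 42.28 m.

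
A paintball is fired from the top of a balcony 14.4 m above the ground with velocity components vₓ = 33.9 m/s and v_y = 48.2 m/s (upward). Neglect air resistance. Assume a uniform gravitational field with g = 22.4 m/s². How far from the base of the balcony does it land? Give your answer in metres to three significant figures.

With up positive and y = 0 at the ground: y(t) = 14.4 + (48.20) t − 11.20 t². Setting y = 0 and taking the positive root: t = [48.20 + √(48.20² + 2·22.4·14.4)] / 22.4 = (48.20 + 54.48) / 22.4 = 4.584 s.
Horizontal distance: R = vₓ t = 33.90 × 4.584 = 155.4 m.

155 m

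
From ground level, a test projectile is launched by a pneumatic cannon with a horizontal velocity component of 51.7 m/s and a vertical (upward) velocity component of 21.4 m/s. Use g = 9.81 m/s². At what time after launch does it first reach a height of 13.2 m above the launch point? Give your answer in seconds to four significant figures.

0.7435 s

Height y(t) = 21.40 t − 4.905 t² = 13.2 gives 4.905 t² − 21.40 t + 13.2 = 0.
t = [21.40 ± √(21.40² − 2·9.81·13.2)] / 9.81 = (21.40 ± 14.11) / 9.81, so t = 0.7435 s or t = 3.619 s.
The first (ascending) time is 0.7435 s.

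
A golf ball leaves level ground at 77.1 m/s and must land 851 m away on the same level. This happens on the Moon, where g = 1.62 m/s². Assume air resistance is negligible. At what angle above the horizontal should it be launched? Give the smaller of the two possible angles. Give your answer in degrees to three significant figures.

Level-ground range R = v₀² sin(2θ)/g ⇒ sin(2θ) = gR/v₀² = 1.62 × 851 / 77.1² = 0.2319.
2θ = 13.41° or 180° − 13.41° = 166.6°, so θ = 6.705° or 83.29°.
The smaller angle is 6.705°.

6.71°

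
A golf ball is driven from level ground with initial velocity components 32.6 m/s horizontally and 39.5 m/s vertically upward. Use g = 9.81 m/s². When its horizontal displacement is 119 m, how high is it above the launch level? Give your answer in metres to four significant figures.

78.83 m

At x = 119 m, t = x/vₓ = 119/32.60 = 3.650 s.
Height: y = v_y0 t − ½ g t² = 39.50 × 3.650 − 4.905 × 3.650² = 144.2 − 65.36 = 78.83 m.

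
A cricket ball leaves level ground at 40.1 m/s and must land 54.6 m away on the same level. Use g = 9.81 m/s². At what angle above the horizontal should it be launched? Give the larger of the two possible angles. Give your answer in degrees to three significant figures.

R = v₀² sin 2θ / g gives sin 2θ = gR/v₀² = 9.81·54.6/40.1² = 0.3331.
2θ = 19.46° or 180° − 19.46° = 160.5°, so θ = 9.728° or 80.27°.
The larger angle is 80.27°.

80.3°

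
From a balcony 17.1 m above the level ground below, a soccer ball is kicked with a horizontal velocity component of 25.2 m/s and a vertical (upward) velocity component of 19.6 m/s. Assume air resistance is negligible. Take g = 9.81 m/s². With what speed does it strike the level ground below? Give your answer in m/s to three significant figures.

36.8 m/s

With up positive and y = 0 at the ground: y(t) = 17.1 + (19.60) t − 4.905 t². Setting y = 0 and taking the positive root: t = [19.60 + √(19.60² + 2·9.81·17.1)] / 9.81 = (19.60 + 26.83) / 9.81 = 4.733 s.
Vertical velocity at impact: v_y = v_y0 − g t = 19.60 − 9.81 × 4.733 = −26.83 m/s.
Speed: |v| = √(vₓ² + v_y²) = √(25.20² + 26.83²) = 36.81 m/s.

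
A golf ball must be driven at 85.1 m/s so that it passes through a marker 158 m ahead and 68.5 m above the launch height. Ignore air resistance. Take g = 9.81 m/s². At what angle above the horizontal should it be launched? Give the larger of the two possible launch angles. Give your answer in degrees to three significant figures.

83.5°

Trajectory: y = x tanθ − g x² (1 + tan²θ)/(2v₀²). With x = 158, y = 68.5, v₀ = 85.1, g = 9.81:
16.91 tan²θ − 158 tanθ + (85.41) = 0.
tanθ = [158 ± √(158² − 4 × 16.91 × (85.41))] / (2 × 16.91) = (158 ± 138.5) / 33.82, giving tanθ = 0.5761 or 8.769.
θ = 29.94° or 83.49°; the larger is 83.49°.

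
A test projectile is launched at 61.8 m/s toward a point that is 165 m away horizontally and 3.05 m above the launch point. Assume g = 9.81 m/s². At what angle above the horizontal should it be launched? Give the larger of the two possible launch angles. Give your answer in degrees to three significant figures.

Trajectory: y = x tanθ − g x² (1 + tan²θ)/(2v₀²). With x = 165, y = 3.05, v₀ = 61.8, g = 9.81:
34.96 tan²θ − 165 tanθ + (38.01) = 0.
tanθ = [165 ± √(165² − 4 × 34.96 × (38.01))] / (2 × 34.96) = (165 ± 148.0) / 69.93, giving tanθ = 0.2429 or 4.476.
θ = 13.65° or 77.41°; the larger is 77.41°.

77.4°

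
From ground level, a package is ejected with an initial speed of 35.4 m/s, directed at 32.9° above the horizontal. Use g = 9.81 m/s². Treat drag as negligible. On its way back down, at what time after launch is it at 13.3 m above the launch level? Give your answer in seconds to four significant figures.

3.023 s

Resolve: vₓ = 35.40 cos 32.9° = 29.72 m/s and v_y0 = 35.40 sin 32.9° = 19.23 m/s.
Height y(t) = 19.23 t − 4.905 t² = 13.3 gives 4.905 t² − 19.23 t + 13.3 = 0.
t = [19.23 ± √(19.23² − 2·9.81·13.3)] / 9.81 = (19.23 ± 10.43) / 9.81, so t = 0.8969 s or t = 3.023 s.
The descending-branch root is 3.023 s.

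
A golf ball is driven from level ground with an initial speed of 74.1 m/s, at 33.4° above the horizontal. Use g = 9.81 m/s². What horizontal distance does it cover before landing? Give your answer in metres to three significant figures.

514 m

Resolve: vₓ = 74.10 cos 33.4° = 61.86 m/s and v_y0 = 74.10 sin 33.4° = 40.79 m/s.
Flight time T = 2 v_y0 / g = 8.316 s.
Horizontal distance R = vₓ T = 61.86 × 8.316 = 514.5 m.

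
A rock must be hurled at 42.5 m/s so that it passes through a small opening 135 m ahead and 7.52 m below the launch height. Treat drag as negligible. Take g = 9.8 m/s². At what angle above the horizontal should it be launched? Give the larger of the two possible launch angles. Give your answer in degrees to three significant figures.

67.2°

Trajectory: y = x tanθ − g x² (1 + tan²θ)/(2v₀²). With x = 135, y = −7.52, v₀ = 42.5, g = 9.80:
49.44 tan²θ − 135 tanθ + (41.92) = 0.
tanθ = [135 ± √(135² − 4 × 49.44 × (41.92))] / (2 × 49.44) = (135 ± 99.67) / 98.88, giving tanθ = 0.3573 or 2.373.
θ = 19.66° or 67.15°; the larger is 67.15°.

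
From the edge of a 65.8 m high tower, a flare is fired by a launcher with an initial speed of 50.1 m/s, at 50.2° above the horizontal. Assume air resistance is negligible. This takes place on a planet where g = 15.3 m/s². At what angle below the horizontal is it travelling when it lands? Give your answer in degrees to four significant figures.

61.52°

Horizontal component vₓ = 50.10 cos 50.2° = 32.07 m/s; vertical v_y0 = 50.10 sin 50.2° = 38.49 m/s.
Vertical motion (up positive, ground at y = 0): 7.650 t² − (38.49) t − 65.8 = 0, so t = (38.49 + √(38.49² + 2·15.3·65.8)) / 15.3 = (38.49 + 59.12) / 15.3 = 6.380 s.
At impact: v_y = v_y0 − g t = −59.12 m/s; vₓ = 32.07 m/s.
Angle below horizontal: arctan(|v_y|/vₓ) = arctan(59.12/32.07) = 61.52°.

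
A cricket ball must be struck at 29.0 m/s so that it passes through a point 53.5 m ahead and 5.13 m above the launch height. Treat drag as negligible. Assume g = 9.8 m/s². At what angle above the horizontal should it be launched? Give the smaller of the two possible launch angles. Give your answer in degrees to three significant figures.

25.6°

Trajectory: y = x tanθ − g x² (1 + tan²θ)/(2v₀²). With x = 53.5, y = 5.13, v₀ = 29.0, g = 9.80:
16.68 tan²θ − 53.5 tanθ + (21.81) = 0.
tanθ = [53.5 ± √(53.5² − 4 × 16.68 × (21.81))] / (2 × 16.68) = (53.5 ± 37.52) / 33.35, giving tanθ = 0.4792 or 2.729.
θ = 25.60° or 69.87°; the smaller is 25.60°.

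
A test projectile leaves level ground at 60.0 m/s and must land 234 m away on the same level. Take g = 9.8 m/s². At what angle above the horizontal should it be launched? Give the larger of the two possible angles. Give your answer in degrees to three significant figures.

70.2°

From R = (v₀²/g) sin 2θ: sin 2θ = 9.80 × 234 / 3600.0 = 0.6370.
2θ = 39.57° or 180° − 39.57° = 140.4°, so θ = 19.78° or 70.22°.
The larger angle is 70.22°.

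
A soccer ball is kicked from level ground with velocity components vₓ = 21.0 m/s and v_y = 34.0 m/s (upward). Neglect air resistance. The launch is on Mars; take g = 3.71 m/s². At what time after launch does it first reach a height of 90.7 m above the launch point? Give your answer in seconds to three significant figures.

Require v_y0 t − ½ g t² = 90.7, i.e. 1.855 t² − 34.00 t + 90.7 = 0.
t = [34.00 ± √(34.00² − 2·3.71·90.7)] / 3.71 = (34.00 ± 21.98) / 3.71, so t = 3.241 s or t = 15.09 s.
The first (ascending) time is 3.241 s.

3.24 s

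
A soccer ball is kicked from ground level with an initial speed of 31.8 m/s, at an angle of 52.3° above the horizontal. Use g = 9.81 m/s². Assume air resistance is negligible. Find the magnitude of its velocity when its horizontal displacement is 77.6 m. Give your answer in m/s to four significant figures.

23.95 m/s

Components: vₓ = 31.80 cos 52.3° = 19.45 m/s, v_y0 = 31.80 sin 52.3° = 25.16 m/s.
Time to reach x = 77.6 m: t = x/vₓ = 77.6/19.45 = 3.990 s.
Vertical velocity there: v_y = v_y0 − g t = 25.16 − 9.81 × 3.990 = −13.99 m/s.
Speed: √(vₓ² + v_y²) = √(19.45² + 13.99²) = 23.95 m/s.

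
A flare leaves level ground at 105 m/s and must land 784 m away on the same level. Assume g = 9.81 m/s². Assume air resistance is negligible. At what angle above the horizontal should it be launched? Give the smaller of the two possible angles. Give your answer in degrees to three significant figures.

R = v₀² sin 2θ / g gives sin 2θ = gR/v₀² = 9.81·784/105² = 0.6976.
2θ = 44.23° or 180° − 44.23° = 135.8°, so θ = 22.12° or 67.88°.
The smaller angle is 22.12°.

22.1°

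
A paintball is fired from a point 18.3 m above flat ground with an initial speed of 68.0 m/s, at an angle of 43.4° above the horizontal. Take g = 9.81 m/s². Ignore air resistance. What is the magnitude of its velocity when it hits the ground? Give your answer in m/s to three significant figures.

Components: vₓ = 68.00 cos 43.4° = 49.41 m/s, v_y0 = 68.00 sin 43.4° = 46.72 m/s.
The projectile lands when y = 18.3 + (46.72) t − ½·9.81·t² = 0. Positive root: t = (46.72 + √(46.72² + 2·9.81·18.3)) / 9.81 = (46.72 + 50.42) / 9.81 = 9.902 s.
Vertical velocity at impact: v_y = v_y0 − g t = 46.72 − 9.81 × 9.902 = −50.42 m/s.
Speed: |v| = √(vₓ² + v_y²) = √(49.41² + 50.42²) = 70.59 m/s.

70.6 m/s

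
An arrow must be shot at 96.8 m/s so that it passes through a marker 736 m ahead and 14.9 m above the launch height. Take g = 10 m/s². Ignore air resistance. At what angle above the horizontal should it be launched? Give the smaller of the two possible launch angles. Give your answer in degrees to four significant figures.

27.41°

Trajectory: y = x tanθ − g x² (1 + tan²θ)/(2v₀²). With x = 736, y = 14.9, v₀ = 96.8, g = 10.0:
289.1 tan²θ − 736 tanθ + (304.0) = 0.
tanθ = [736 ± √(736² − 4 × 289.1 × (304.0))] / (2 × 289.1) = (736 ± 436.2) / 578.1, giving tanθ = 0.5186 or 2.028.
θ = 27.41° or 63.75°; the smaller is 27.41°.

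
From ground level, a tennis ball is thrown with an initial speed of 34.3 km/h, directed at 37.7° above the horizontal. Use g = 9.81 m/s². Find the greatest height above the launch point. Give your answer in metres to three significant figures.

Convert: 34.3 km/h = 34.3/3.6 = 9.528 m/s.
Resolve: vₓ = 9.528 cos 37.7° = 7.539 m/s and v_y0 = 9.528 sin 37.7° = 5.826 m/s.
Maximum height: H = v_y0² / (2g) = 5.826² / (2 × 9.81) = 1.730 m.

1.73 m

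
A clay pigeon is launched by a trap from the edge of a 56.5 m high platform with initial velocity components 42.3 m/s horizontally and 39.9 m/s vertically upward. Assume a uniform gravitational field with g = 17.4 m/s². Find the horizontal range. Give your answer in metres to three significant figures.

The projectile lands when y = 56.5 + (39.90) t − ½·17.4·t² = 0. Positive root: t = (39.90 + √(39.90² + 2·17.4·56.5)) / 17.4 = (39.90 + 59.65) / 17.4 = 5.721 s.
Horizontal distance: R = vₓ t = 42.30 × 5.721 = 242.0 m.

242 m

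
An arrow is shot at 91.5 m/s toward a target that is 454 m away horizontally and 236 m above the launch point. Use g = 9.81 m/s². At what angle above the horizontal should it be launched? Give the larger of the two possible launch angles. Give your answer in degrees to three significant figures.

Trajectory: y = x tanθ − g x² (1 + tan²θ)/(2v₀²). With x = 454, y = 236, v₀ = 91.5, g = 9.81:
120.8 tan²θ − 454 tanθ + (356.8) = 0.
tanθ = [454 ± √(454² − 4 × 120.8 × (356.8))] / (2 × 120.8) = (454 ± 183.8) / 241.5, giving tanθ = 1.119 or 2.641.
θ = 48.21° or 69.26°; the larger is 69.26°.

69.3°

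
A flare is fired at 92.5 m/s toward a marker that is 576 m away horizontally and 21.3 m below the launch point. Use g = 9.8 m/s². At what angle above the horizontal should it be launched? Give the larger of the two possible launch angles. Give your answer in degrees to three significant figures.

Trajectory: y = x tanθ − g x² (1 + tan²θ)/(2v₀²). With x = 576, y = −21.3, v₀ = 92.5, g = 9.80:
190.0 tan²θ − 576 tanθ + (168.7) = 0.
tanθ = [576 ± √(576² − 4 × 190.0 × (168.7))] / (2 × 190.0) = (576 ± 451.2) / 380.0, giving tanθ = 0.3285 or 2.703.
θ = 18.18° or 69.70°; the larger is 69.70°.

69.7°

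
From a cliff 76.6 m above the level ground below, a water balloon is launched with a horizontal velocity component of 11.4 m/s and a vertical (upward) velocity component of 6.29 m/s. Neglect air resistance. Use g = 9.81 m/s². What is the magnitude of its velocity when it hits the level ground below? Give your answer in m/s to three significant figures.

With up positive and y = 0 at the ground: y(t) = 76.6 + (6.290) t − 4.905 t². Setting y = 0 and taking the positive root: t = [6.290 + √(6.290² + 2·9.81·76.6)] / 9.81 = (6.290 + 39.27) / 9.81 = 4.645 s.
Vertical velocity at impact: v_y = v_y0 − g t = 6.290 − 9.81 × 4.645 = −39.27 m/s.
Speed: |v| = √(vₓ² + v_y²) = √(11.40² + 39.27²) = 40.90 m/s.

40.9 m/s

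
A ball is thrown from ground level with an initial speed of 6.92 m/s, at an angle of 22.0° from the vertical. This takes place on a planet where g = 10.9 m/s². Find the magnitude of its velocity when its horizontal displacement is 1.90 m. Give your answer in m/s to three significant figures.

Horizontal component vₓ = 6.920 sin 22.0° = 2.592 m/s; vertical v_y0 = 6.920 cos 22.0° = 6.416 m/s.
Time to reach x = 1.90 m: t = x/vₓ = 1.90/2.592 = 0.7329 s.
Vertical velocity there: v_y = v_y0 − g t = 6.416 − 10.9 × 0.7329 = −1.573 m/s.
Speed: √(vₓ² + v_y²) = √(2.592² + 1.573²) = 3.032 m/s.

3.03 m/s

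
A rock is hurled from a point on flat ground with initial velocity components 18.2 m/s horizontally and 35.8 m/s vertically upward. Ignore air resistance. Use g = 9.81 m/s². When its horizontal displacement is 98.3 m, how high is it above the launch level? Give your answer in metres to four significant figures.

Time to reach x = 98.3 m: t = x/vₓ = 98.3/18.20 = 5.401 s.
Height: y = v_y0 t − ½ g t² = 35.80 × 5.401 − 4.905 × 5.401² = 193.4 − 143.1 = 50.27 m.

50.27 m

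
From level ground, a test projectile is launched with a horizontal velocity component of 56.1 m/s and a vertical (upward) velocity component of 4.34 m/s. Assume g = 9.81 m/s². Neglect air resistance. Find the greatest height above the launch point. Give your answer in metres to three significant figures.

0.960 m

At the apex v_y = 0, so H = v_y0²/(2g) = 4.340²/19.62 = 0.9600 m.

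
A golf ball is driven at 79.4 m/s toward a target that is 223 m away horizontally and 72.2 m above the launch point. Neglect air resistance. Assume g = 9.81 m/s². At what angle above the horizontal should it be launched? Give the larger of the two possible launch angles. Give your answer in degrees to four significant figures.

Trajectory: y = x tanθ − g x² (1 + tan²θ)/(2v₀²). With x = 223, y = 72.2, v₀ = 79.4, g = 9.81:
38.69 tan²θ − 223 tanθ + (110.9) = 0.
tanθ = [223 ± √(223² − 4 × 38.69 × (110.9))] / (2 × 38.69) = (223 ± 180.5) / 77.38, giving tanθ = 0.5497 or 5.214.
θ = 28.80° or 79.14°; the larger is 79.14°.

79.14°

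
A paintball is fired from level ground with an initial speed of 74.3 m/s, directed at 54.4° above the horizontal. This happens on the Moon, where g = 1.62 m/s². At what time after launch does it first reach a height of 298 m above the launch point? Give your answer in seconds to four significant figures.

5.311 s

Components: vₓ = 74.30 cos 54.4° = 43.25 m/s, v_y0 = 74.30 sin 54.4° = 60.41 m/s.
Set y = v_y0 t − ½ g t² = 298: 0.8100 t² − 60.41 t + 298 = 0.
Quadratic formula: t = (60.41 ± √2684.3) / 1.62 = (60.41 ± 51.81) / 1.62 → t = 5.311 s or 69.27 s.
The first (ascending) time is 5.311 s.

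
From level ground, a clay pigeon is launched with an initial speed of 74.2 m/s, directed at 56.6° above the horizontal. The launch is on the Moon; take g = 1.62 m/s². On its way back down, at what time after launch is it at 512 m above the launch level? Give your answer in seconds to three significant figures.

67.0 s

Resolve: vₓ = 74.20 cos 56.6° = 40.85 m/s and v_y0 = 74.20 sin 56.6° = 61.95 m/s.
Height y(t) = 61.95 t − 0.8100 t² = 512 gives 0.8100 t² − 61.95 t + 512 = 0.
Quadratic formula: t = (61.95 ± √2178.4) / 1.62 = (61.95 ± 46.67) / 1.62 → t = 9.427 s or 67.05 s.
The descending-branch root is 67.05 s.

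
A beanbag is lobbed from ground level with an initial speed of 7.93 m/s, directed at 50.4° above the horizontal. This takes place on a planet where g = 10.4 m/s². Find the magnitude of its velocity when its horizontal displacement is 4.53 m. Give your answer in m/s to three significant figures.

Components: vₓ = 7.930 cos 50.4° = 5.055 m/s, v_y0 = 7.930 sin 50.4° = 6.110 m/s.
At x = 4.53 m, t = x/vₓ = 4.53/5.055 = 0.8962 s.
Vertical velocity there: v_y = v_y0 − g t = 6.110 − 10.4 × 0.8962 = −3.210 m/s.
Speed: √(vₓ² + v_y²) = √(5.055² + 3.210²) = 5.988 m/s.

5.99 m/s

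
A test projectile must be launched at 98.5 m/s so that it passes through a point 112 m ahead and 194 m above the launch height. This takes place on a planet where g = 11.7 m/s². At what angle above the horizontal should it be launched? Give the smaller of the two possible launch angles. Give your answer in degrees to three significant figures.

64.5°

Trajectory: y = x tanθ − g x² (1 + tan²θ)/(2v₀²). With x = 112, y = 194, v₀ = 98.5, g = 11.7:
7.563 tan²θ − 112 tanθ + (201.6) = 0.
tanθ = [112 ± √(112² − 4 × 7.563 × (201.6))] / (2 × 7.563) = (112 ± 80.29) / 15.13, giving tanθ = 2.096 or 12.71.
θ = 64.50° or 85.50°; the smaller is 64.50°.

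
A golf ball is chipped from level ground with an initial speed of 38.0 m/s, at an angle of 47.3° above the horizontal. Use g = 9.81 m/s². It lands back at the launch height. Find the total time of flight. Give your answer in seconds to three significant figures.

5.69 s

Horizontal component vₓ = 38.00 cos 47.3° = 25.77 m/s; vertical v_y0 = 38.00 sin 47.3° = 27.93 m/s.
It returns to y = 0 when t = 2 v_y0 / g = 2(27.93)/9.81 = 5.694 s.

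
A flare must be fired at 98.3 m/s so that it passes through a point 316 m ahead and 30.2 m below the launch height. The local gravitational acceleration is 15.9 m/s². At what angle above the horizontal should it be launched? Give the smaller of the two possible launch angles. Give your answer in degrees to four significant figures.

9.766°

Trajectory: y = x tanθ − g x² (1 + tan²θ)/(2v₀²). With x = 316, y = −30.2, v₀ = 98.3, g = 15.9:
82.16 tan²θ − 316 tanθ + (51.96) = 0.
tanθ = [316 ± √(316² − 4 × 82.16 × (51.96))] / (2 × 82.16) = (316 ± 287.7) / 164.3, giving tanθ = 0.1721 or 3.674.
θ = 9.766° or 74.77°; the smaller is 9.766°.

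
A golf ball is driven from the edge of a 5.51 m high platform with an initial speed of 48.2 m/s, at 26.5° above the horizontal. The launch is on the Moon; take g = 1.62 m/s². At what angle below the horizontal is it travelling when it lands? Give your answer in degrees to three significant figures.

26.9°

vₓ = 48.20 cos 26.5° = 43.14 m/s; v_y0 = 48.20 sin 26.5° = 21.51 m/s.
The projectile lands when y = 5.51 + (21.51) t − ½·1.62·t² = 0. Positive root: t = (21.51 + √(21.51² + 2·1.62·5.51)) / 1.62 = (21.51 + 21.92) / 1.62 = 26.81 s.
At impact: v_y = v_y0 − g t = −21.92 m/s; vₓ = 43.14 m/s.
Angle below horizontal: arctan(|v_y|/vₓ) = arctan(21.92/43.14) = 26.94°.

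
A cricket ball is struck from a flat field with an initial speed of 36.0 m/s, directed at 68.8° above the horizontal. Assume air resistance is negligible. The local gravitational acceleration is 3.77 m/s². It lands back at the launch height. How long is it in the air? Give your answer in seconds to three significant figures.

17.8 s

Horizontal component vₓ = 36.00 cos 68.8° = 13.02 m/s; vertical v_y0 = 36.00 sin 68.8° = 33.56 m/s.
Landing at launch height ⇒ T = 2 v_y0 / g = 2 × 33.56 / 3.77 = 17.81 s.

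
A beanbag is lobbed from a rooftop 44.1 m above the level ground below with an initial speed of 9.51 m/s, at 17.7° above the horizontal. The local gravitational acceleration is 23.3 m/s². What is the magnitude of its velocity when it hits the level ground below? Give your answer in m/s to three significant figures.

46.3 m/s

Horizontal component vₓ = 9.510 cos 17.7° = 9.060 m/s; vertical v_y0 = 9.510 sin 17.7° = 2.891 m/s.
The projectile lands when y = 44.1 + (2.891) t − ½·23.3·t² = 0. Positive root: t = (2.891 + √(2.891² + 2·23.3·44.1)) / 23.3 = (2.891 + 45.42) / 23.3 = 2.074 s.
Vertical velocity at impact: v_y = v_y0 − g t = 2.891 − 23.3 × 2.074 = −45.42 m/s.
Speed: |v| = √(vₓ² + v_y²) = √(9.060² + 45.42²) = 46.32 m/s.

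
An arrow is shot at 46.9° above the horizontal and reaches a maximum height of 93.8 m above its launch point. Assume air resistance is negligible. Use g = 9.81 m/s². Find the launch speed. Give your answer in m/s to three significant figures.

58.8 m/s

At the peak v_y = 0, so v_y0 = √(2gH) = √(2 × 9.81 × 93.8) = 42.90 m/s.
v_y0 = v₀ sin θ ⇒ v₀ = 42.90 / sin 46.9° = 58.75 m/s.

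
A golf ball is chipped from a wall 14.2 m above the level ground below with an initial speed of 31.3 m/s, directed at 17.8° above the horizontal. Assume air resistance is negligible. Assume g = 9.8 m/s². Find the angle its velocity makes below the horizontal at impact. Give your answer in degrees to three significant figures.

Horizontal component vₓ = 31.30 cos 17.8° = 29.80 m/s; vertical v_y0 = 31.30 sin 17.8° = 9.568 m/s.
With up positive and y = 0 at the ground: y(t) = 14.2 + (9.568) t − 4.900 t². Setting y = 0 and taking the positive root: t = [9.568 + √(9.568² + 2·9.80·14.2)] / 9.80 = (9.568 + 19.23) / 9.80 = 2.939 s.
At impact: v_y = v_y0 − g t = −19.23 m/s; vₓ = 29.80 m/s.
Angle below horizontal: arctan(|v_y|/vₓ) = arctan(19.23/29.80) = 32.84°.

32.8°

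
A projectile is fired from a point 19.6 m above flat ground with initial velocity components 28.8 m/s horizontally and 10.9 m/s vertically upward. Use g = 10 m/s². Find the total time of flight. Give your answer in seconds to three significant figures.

Vertical motion (up positive, ground at y = 0): 5.000 t² − (10.90) t − 19.6 = 0, so t = (10.90 + √(10.90² + 2·10.0·19.6)) / 10.0 = (10.90 + 22.60) / 10.0 = 3.350 s.

3.35 s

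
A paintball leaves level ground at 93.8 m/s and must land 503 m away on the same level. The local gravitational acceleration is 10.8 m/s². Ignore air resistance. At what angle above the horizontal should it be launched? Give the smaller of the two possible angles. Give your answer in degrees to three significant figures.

From R = (v₀²/g) sin 2θ: sin 2θ = 10.8 × 503 / 8798.4 = 0.6174.
2θ = 38.13° or 180° − 38.13° = 141.9°, so θ = 19.06° or 70.94°.
The smaller angle is 19.06°.

19.1°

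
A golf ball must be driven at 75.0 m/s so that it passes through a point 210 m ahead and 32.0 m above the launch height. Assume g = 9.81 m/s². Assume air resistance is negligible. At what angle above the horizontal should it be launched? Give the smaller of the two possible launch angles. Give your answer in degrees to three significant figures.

19.8°

Trajectory: y = x tanθ − g x² (1 + tan²θ)/(2v₀²). With x = 210, y = 32.0, v₀ = 75.0, g = 9.81:
38.46 tan²θ − 210 tanθ + (70.46) = 0.
tanθ = [210 ± √(210² − 4 × 38.46 × (70.46))] / (2 × 38.46) = (210 ± 182.4) / 76.91, giving tanθ = 0.3591 or 5.102.
θ = 19.75° or 78.91°; the smaller is 19.75°.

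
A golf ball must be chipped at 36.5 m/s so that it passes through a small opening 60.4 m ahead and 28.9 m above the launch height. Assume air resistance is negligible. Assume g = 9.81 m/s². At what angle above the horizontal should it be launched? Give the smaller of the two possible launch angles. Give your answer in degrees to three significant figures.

Trajectory: y = x tanθ − g x² (1 + tan²θ)/(2v₀²). With x = 60.4, y = 28.9, v₀ = 36.5, g = 9.81:
13.43 tan²θ − 60.4 tanθ + (42.33) = 0.
tanθ = [60.4 ± √(60.4² − 4 × 13.43 × (42.33))] / (2 × 13.43) = (60.4 ± 37.07) / 26.86, giving tanθ = 0.8686 or 3.628.
θ = 40.98° or 74.59°; the smaller is 40.98°.

41.0°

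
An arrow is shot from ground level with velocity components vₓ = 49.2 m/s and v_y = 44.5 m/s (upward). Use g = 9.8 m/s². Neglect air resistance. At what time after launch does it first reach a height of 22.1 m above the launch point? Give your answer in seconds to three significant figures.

0.527 s

Set y = v_y0 t − ½ g t² = 22.1: 4.900 t² − 44.50 t + 22.1 = 0.
Quadratic formula: t = (44.50 ± √1547.1) / 9.80 = (44.50 ± 39.33) / 9.80 → t = 0.5272 s or 8.554 s.
The first (ascending) time is 0.5272 s.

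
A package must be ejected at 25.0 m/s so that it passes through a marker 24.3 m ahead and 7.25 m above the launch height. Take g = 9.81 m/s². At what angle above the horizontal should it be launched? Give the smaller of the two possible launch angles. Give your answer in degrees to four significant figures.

Trajectory: y = x tanθ − g x² (1 + tan²θ)/(2v₀²). With x = 24.3, y = 7.25, v₀ = 25.0, g = 9.81:
4.634 tan²θ − 24.3 tanθ + (11.88) = 0.
tanθ = [24.3 ± √(24.3² − 4 × 4.634 × (11.88))] / (2 × 4.634) = (24.3 ± 19.24) / 9.268, giving tanθ = 0.5459 or 4.698.
θ = 28.63° or 77.98°; the smaller is 28.63°.

28.63°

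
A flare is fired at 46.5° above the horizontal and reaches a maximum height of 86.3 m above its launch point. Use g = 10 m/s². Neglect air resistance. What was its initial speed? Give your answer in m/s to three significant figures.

57.3 m/s

At the peak v_y = 0, so v_y0 = √(2gH) = √(2 × 10.0 × 86.3) = 41.55 m/s.
v_y0 = v₀ sin θ ⇒ v₀ = 41.55 / sin 46.5° = 57.27 m/s.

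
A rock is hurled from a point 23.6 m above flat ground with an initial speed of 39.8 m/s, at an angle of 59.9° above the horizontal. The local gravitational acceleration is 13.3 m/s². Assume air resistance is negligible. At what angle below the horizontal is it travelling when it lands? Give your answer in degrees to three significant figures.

64.9°

vₓ = 39.80 cos 59.9° = 19.96 m/s; v_y0 = 39.80 sin 59.9° = 34.43 m/s.
With up positive and y = 0 at the ground: y(t) = 23.6 + (34.43) t − 6.650 t². Setting y = 0 and taking the positive root: t = [34.43 + √(34.43² + 2·13.3·23.6)] / 13.3 = (34.43 + 42.58) / 13.3 = 5.791 s.
At impact: v_y = v_y0 − g t = −42.58 m/s; vₓ = 19.96 m/s.
Angle below horizontal: arctan(|v_y|/vₓ) = arctan(42.58/19.96) = 64.89°.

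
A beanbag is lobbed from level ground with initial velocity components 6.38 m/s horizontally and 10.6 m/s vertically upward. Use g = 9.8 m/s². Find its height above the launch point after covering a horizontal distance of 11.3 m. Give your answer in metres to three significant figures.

x = vₓ t ⇒ t = 11.3/6.380 = 1.771 s.
Height: y = v_y0 t − ½ g t² = 10.60 × 1.771 − 4.900 × 1.771² = 18.77 − 15.37 = 3.403 m.

3.40 m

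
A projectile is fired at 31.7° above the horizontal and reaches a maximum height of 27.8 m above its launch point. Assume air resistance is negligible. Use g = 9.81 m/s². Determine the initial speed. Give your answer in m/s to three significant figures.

44.4 m/s

At the peak v_y = 0, so v_y0 = √(2gH) = √(2 × 9.81 × 27.8) = 23.35 m/s.
v_y0 = v₀ sin θ ⇒ v₀ = 23.35 / sin 31.7° = 44.44 m/s.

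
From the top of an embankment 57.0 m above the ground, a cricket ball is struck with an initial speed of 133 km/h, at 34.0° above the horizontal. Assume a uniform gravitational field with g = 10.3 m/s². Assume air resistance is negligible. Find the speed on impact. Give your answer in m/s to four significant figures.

Convert: 133 km/h = 133/3.6 = 36.94 m/s.
Resolve: vₓ = 36.94 cos 34.0° = 30.63 m/s and v_y0 = 36.94 sin 34.0° = 20.66 m/s.
The projectile lands when y = 57.0 + (20.66) t − ½·10.3·t² = 0. Positive root: t = (20.66 + √(20.66² + 2·10.3·57.0)) / 10.3 = (20.66 + 40.01) / 10.3 = 5.890 s.
Vertical velocity at impact: v_y = v_y0 − g t = 20.66 − 10.3 × 5.890 = −40.01 m/s.
Speed: |v| = √(vₓ² + v_y²) = √(30.63² + 40.01²) = 50.39 m/s.

50.39 m/s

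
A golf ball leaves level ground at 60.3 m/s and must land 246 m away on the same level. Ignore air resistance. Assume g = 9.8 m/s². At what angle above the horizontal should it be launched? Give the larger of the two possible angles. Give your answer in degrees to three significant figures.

From R = (v₀²/g) sin 2θ: sin 2θ = 9.80 × 246 / 3636.1 = 0.6630.
2θ = 41.53° or 180° − 41.53° = 138.5°, so θ = 20.77° or 69.23°.
The larger angle is 69.23°.

69.2°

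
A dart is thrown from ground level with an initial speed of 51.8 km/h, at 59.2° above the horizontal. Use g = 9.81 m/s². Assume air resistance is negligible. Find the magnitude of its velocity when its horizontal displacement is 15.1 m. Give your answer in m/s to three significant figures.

Convert: 51.8 km/h = 51.8/3.6 = 14.39 m/s.
Horizontal component vₓ = 14.39 cos 59.2° = 7.368 m/s; vertical v_y0 = 14.39 sin 59.2° = 12.36 m/s.
Time to reach x = 15.1 m: t = x/vₓ = 15.1/7.368 = 2.049 s.
Vertical velocity there: v_y = v_y0 − g t = 12.36 − 9.81 × 2.049 = −7.746 m/s.
Speed: √(vₓ² + v_y²) = √(7.368² + 7.746²) = 10.69 m/s.

10.7 m/s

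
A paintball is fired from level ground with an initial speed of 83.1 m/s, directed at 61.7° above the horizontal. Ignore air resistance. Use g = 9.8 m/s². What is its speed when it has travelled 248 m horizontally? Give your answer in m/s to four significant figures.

Resolve: vₓ = 83.10 cos 61.7° = 39.40 m/s and v_y0 = 83.10 sin 61.7° = 73.17 m/s.
x = vₓ t ⇒ t = 248/39.40 = 6.295 s.
Vertical velocity there: v_y = v_y0 − g t = 73.17 − 9.80 × 6.295 = 11.48 m/s.
Speed: √(vₓ² + v_y²) = √(39.40² + 11.48²) = 41.03 m/s.

41.03 m/s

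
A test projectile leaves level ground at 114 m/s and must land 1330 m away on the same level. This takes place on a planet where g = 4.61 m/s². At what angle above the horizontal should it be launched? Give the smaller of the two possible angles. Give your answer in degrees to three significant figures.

From R = (v₀²/g) sin 2θ: sin 2θ = 4.61 × 1330 / 12996 = 0.4718.
2θ = 28.15° or 180° − 28.15° = 151.8°, so θ = 14.08° or 75.92°.
The smaller angle is 14.08°.

14.1°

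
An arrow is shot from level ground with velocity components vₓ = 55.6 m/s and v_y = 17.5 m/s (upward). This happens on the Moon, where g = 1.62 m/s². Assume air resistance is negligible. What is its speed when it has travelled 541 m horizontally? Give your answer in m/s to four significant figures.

55.63 m/s

Time to reach x = 541 m: t = x/vₓ = 541/55.60 = 9.730 s.
Vertical velocity there: v_y = v_y0 − g t = 17.50 − 1.62 × 9.730 = 1.737 m/s.
Speed: √(vₓ² + v_y²) = √(55.60² + 1.737²) = 55.63 m/s.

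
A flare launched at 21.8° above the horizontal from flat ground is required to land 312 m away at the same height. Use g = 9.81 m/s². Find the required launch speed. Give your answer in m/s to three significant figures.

Level-ground range: R = v₀² sin(2θ)/g, so v₀ = √(gR / sin 2θ).
v₀ = √(9.81 × 312 / sin 43.60°) = √(3061 / 0.6896) = √4438.3 = 66.62 m/s.

66.6 m/s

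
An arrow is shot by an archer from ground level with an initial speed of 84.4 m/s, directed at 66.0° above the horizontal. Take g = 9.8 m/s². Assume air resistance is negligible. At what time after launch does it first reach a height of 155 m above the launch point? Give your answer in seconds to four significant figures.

2.366 s

vₓ = 84.40 cos 66.0° = 34.33 m/s; v_y0 = 84.40 sin 66.0° = 77.10 m/s.
Require v_y0 t − ½ g t² = 155, i.e. 4.900 t² − 77.10 t + 155 = 0.
Quadratic formula: t = (77.10 ± √2906.9) / 9.80 = (77.10 ± 53.92) / 9.80 → t = 2.366 s or 13.37 s.
The first (ascending) time is 2.366 s.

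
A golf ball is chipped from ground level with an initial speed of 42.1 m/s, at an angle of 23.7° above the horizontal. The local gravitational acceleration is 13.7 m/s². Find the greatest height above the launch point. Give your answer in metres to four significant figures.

Resolve: vₓ = 42.10 cos 23.7° = 38.55 m/s and v_y0 = 42.10 sin 23.7° = 16.92 m/s.
At the apex v_y = 0, so H = v_y0²/(2g) = 16.92²/27.40 = 10.45 m.

10.45 m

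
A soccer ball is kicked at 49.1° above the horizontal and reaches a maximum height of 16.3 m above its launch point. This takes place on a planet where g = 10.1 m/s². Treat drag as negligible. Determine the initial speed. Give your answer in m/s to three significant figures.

At the peak v_y = 0, so v_y0 = √(2gH) = √(2 × 10.1 × 16.3) = 18.15 m/s.
v_y0 = v₀ sin θ ⇒ v₀ = 18.15 / sin 49.1° = 24.01 m/s.

24.0 m/s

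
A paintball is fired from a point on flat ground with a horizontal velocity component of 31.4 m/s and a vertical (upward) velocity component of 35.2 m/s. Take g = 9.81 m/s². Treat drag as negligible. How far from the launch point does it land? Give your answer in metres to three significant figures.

Flight time T = 2 v_y0 / g = 7.176 s.
Horizontal distance R = vₓ T = 31.40 × 7.176 = 225.3 m.

225 m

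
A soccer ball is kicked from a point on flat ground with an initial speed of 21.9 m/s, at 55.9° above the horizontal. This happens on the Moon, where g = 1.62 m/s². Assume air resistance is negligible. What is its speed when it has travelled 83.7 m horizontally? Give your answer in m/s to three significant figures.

14.2 m/s

vₓ = 21.90 cos 55.9° = 12.28 m/s; v_y0 = 21.90 sin 55.9° = 18.13 m/s.
Time to reach x = 83.7 m: t = x/vₓ = 83.7/12.28 = 6.817 s.
Vertical velocity there: v_y = v_y0 − g t = 18.13 − 1.62 × 6.817 = 7.091 m/s.
Speed: √(vₓ² + v_y²) = √(12.28² + 7.091²) = 14.18 m/s.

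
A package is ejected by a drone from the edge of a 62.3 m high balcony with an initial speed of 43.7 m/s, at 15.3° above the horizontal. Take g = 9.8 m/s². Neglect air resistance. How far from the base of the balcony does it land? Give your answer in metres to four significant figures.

207.9 m

Horizontal component vₓ = 43.70 cos 15.3° = 42.15 m/s; vertical v_y0 = 43.70 sin 15.3° = 11.53 m/s.
Vertical motion (up positive, ground at y = 0): 4.900 t² − (11.53) t − 62.3 = 0, so t = (11.53 + √(11.53² + 2·9.80·62.3)) / 9.80 = (11.53 + 36.80) / 9.80 = 4.931 s.
Horizontal distance: R = vₓ t = 42.15 × 4.931 = 207.9 m.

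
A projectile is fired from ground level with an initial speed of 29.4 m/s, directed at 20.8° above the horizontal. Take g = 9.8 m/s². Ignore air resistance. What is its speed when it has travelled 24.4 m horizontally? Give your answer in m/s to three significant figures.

Resolve: vₓ = 29.40 cos 20.8° = 27.48 m/s and v_y0 = 29.40 sin 20.8° = 10.44 m/s.
Time to reach x = 24.4 m: t = x/vₓ = 24.4/27.48 = 0.8878 s.
Vertical velocity there: v_y = v_y0 − g t = 10.44 − 9.80 × 0.8878 = 1.740 m/s.
Speed: √(vₓ² + v_y²) = √(27.48² + 1.740²) = 27.54 m/s.

27.5 m/s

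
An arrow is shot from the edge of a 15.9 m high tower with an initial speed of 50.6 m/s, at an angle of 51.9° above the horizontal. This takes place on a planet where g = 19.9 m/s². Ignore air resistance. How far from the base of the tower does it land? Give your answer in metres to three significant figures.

136 m

vₓ = 50.60 cos 51.9° = 31.22 m/s; v_y0 = 50.60 sin 51.9° = 39.82 m/s.
With up positive and y = 0 at the ground: y(t) = 15.9 + (39.82) t − 9.950 t². Setting y = 0 and taking the positive root: t = [39.82 + √(39.82² + 2·19.9·15.9)] / 19.9 = (39.82 + 47.10) / 19.9 = 4.368 s.
Horizontal distance: R = vₓ t = 31.22 × 4.368 = 136.4 m.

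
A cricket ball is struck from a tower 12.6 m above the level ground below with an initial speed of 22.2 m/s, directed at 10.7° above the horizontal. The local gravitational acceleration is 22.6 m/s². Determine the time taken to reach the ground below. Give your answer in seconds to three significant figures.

1.25 s

vₓ = 22.20 cos 10.7° = 21.81 m/s; v_y0 = 22.20 sin 10.7° = 4.122 m/s.
With up positive and y = 0 at the ground: y(t) = 12.6 + (4.122) t − 11.30 t². Setting y = 0 and taking the positive root: t = [4.122 + √(4.122² + 2·22.6·12.6)] / 22.6 = (4.122 + 24.22) / 22.6 = 1.254 s.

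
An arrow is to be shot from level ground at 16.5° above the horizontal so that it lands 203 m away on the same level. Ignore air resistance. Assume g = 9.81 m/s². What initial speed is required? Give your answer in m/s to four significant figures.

60.47 m/s

On level ground R = v₀² sin 2θ / g ⇒ v₀ = √(gR / sin 2θ).
v₀ = √(9.81 × 203 / sin 33.00°) = √(1991 / 0.5446) = √3656.4 = 60.47 m/s.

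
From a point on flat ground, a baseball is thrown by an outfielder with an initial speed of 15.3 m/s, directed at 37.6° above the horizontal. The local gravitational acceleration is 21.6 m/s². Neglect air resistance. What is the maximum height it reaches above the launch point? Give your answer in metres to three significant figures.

2.02 m

Components: vₓ = 15.30 cos 37.6° = 12.12 m/s, v_y0 = 15.30 sin 37.6° = 9.335 m/s.
Maximum height: H = v_y0² / (2g) = 9.335² / (2 × 21.6) = 2.017 m.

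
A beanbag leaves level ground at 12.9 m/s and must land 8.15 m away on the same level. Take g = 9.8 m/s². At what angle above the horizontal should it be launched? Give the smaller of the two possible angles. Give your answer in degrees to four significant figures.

From R = (v₀²/g) sin 2θ: sin 2θ = 9.80 × 8.15 / 166.41 = 0.4800.
2θ = 28.68° or 180° − 28.68° = 151.3°, so θ = 14.34° or 75.66°.
The smaller angle is 14.34°.

14.34°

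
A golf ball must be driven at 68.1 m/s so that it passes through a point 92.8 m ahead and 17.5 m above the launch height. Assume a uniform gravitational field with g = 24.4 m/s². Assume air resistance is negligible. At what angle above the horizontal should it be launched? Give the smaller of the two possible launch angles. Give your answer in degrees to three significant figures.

26.2°

Trajectory: y = x tanθ − g x² (1 + tan²θ)/(2v₀²). With x = 92.8, y = 17.5, v₀ = 68.1, g = 24.4:
22.65 tan²θ − 92.8 tanθ + (40.15) = 0.
tanθ = [92.8 ± √(92.8² − 4 × 22.65 × (40.15))] / (2 × 22.65) = (92.8 ± 70.52) / 45.31, giving tanθ = 0.4917 or 3.605.
θ = 26.18° or 74.49°; the smaller is 26.18°.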